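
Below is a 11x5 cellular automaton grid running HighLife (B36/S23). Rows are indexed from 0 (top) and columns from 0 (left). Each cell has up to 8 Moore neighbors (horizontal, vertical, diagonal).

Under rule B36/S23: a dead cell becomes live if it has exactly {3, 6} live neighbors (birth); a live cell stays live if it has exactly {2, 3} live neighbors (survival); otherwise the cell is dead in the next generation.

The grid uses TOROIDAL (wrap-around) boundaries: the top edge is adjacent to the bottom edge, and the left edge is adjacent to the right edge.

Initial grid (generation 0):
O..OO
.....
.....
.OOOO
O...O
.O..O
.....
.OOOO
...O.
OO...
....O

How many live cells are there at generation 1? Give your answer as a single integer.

Simulating step by step:
Generation 0 (given above): 19 live cells
Generation 1: 21 live cells
O..OO
....O
..OO.
.OOOO
.....
....O
.O..O
..OOO
...O.
O...O
.O.O.
Population at generation 1: 21

Answer: 21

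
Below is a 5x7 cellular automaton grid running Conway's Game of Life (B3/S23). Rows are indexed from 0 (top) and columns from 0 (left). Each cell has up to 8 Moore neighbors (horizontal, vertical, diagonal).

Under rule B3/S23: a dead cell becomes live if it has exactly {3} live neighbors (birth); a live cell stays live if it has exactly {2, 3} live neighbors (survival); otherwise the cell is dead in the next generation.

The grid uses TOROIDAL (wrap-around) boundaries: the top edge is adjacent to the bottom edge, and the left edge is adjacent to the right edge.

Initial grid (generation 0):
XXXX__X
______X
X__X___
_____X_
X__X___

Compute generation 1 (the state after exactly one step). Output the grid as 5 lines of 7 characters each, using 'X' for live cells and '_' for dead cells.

Simulating step by step:
Generation 0 (given above): 11 live cells
Generation 1: 12 live cells
(generation 1 grid is the final answer)

Answer: _XXX__X
___X__X
______X
____X_X
X__XX__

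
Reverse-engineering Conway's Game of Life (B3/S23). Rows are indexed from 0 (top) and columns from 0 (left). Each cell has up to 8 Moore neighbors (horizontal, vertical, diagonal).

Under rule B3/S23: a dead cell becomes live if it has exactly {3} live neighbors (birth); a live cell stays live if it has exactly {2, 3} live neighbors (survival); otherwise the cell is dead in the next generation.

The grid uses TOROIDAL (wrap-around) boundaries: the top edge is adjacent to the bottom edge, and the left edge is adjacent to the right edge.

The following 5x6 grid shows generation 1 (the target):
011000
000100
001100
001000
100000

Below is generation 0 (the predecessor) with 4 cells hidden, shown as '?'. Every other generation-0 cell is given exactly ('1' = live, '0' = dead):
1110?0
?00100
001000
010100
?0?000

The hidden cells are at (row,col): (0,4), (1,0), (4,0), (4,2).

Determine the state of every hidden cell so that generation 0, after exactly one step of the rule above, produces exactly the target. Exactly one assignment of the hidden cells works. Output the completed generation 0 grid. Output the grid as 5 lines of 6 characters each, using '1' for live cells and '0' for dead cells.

Answer: 111000
000100
001000
010100
000000

Derivation:
Hidden generation-0 cells (in order): (0,4), (1,0), (4,0), (4,2).
A hidden cell only influences target cells in its own 3x3 neighborhood. Try each of the 2^4 = 16 assignments, step the completed generation 0 forward once under B3/S23, and compare with the target:
  (0,4)=0 (1,0)=0 (4,0)=0 (4,2)=0 -> step reproduces the target at every cell -> ACCEPT
  (0,4)=0 (1,0)=0 (4,0)=0 (4,2)=1 -> step gives (0,3)='1' but target has '0' -> reject
  (0,4)=0 (1,0)=0 (4,0)=1 (4,2)=0 -> step gives (0,0)='1' but target has '0' -> reject
  (0,4)=0 (1,0)=0 (4,0)=1 (4,2)=1 -> step gives (0,0)='1' but target has '0' -> reject
  (0,4)=0 (1,0)=1 (4,0)=0 (4,2)=0 -> step gives (0,0)='1' but target has '0' -> reject
  (0,4)=0 (1,0)=1 (4,0)=0 (4,2)=1 -> step gives (0,0)='1' but target has '0' -> reject
  (0,4)=0 (1,0)=1 (4,0)=1 (4,2)=0 -> step gives (0,0)='1' but target has '0' -> reject
  (0,4)=0 (1,0)=1 (4,0)=1 (4,2)=1 -> step gives (0,0)='1' but target has '0' -> reject
  (0,4)=1 (1,0)=0 (4,0)=0 (4,2)=0 -> step gives (0,3)='1' but target has '0' -> reject
  (0,4)=1 (1,0)=0 (4,0)=0 (4,2)=1 -> step gives (3,1)='1' but target has '0' -> reject
  (0,4)=1 (1,0)=0 (4,0)=1 (4,2)=0 -> step gives (0,0)='1' but target has '0' -> reject
  (0,4)=1 (1,0)=0 (4,0)=1 (4,2)=1 -> step gives (0,0)='1' but target has '0' -> reject
  (0,4)=1 (1,0)=1 (4,0)=0 (4,2)=0 -> step gives (0,0)='1' but target has '0' -> reject
  (0,4)=1 (1,0)=1 (4,0)=0 (4,2)=1 -> step gives (0,0)='1' but target has '0' -> reject
  (0,4)=1 (1,0)=1 (4,0)=1 (4,2)=0 -> step gives (0,0)='1' but target has '0' -> reject
  (0,4)=1 (1,0)=1 (4,0)=1 (4,2)=1 -> step gives (0,0)='1' but target has '0' -> reject
Unique solution: (0,4)=dead, (1,0)=dead, (4,0)=dead, (4,2)=dead.
Check: live-neighbor counts of every cell in the completed generation 0:
122211
244211
123320
113110
344211
Applying B3/S23 to generation 0 with these counts gives:
011000
000100
001100
001000
100000
which matches the target exactly.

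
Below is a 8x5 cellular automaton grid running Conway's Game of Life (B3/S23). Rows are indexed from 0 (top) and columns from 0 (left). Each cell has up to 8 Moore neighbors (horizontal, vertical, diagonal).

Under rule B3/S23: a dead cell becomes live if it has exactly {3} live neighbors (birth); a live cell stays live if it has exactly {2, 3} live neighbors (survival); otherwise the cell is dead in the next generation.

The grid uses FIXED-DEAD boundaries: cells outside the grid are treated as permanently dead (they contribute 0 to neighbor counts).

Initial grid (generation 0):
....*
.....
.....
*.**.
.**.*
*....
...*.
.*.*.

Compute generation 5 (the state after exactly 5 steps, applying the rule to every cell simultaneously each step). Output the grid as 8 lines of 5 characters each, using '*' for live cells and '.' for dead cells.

Answer: .....
.....
.....
.....
.....
.....
.....
.....

Derivation:
Simulating step by step:
Generation 0 (given above): 11 live cells
Generation 1: 9 live cells
.....
.....
.....
..**.
*.*..
.***.
..*..
..*..
Generation 2: 4 live cells
.....
.....
.....
.***.
.....
...*.
.....
.....
Generation 3: 3 live cells
.....
.....
..*..
..*..
...*.
.....
.....
.....
Generation 4: 2 live cells
.....
.....
.....
..**.
.....
.....
.....
.....
Generation 5: 0 live cells
(generation 5 grid is the final answer)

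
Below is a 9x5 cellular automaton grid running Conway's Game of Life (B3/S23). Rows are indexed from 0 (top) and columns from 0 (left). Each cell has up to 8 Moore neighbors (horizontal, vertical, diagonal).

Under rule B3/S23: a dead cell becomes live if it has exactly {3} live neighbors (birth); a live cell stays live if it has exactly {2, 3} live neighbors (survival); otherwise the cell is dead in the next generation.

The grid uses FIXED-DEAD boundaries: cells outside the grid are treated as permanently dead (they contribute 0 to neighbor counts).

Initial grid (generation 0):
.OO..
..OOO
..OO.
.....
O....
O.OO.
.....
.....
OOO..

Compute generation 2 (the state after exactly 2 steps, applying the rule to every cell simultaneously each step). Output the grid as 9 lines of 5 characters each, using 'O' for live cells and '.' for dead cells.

Answer: .....
.OO..
...O.
.....
.....
.....
.....
.....
.....

Derivation:
Simulating step by step:
Generation 0 (given above): 14 live cells
Generation 1: 9 live cells
.OO..
....O
..O.O
.....
.O...
.O...
.....
.O...
.O...
Generation 2: 3 live cells
(generation 2 grid is the final answer)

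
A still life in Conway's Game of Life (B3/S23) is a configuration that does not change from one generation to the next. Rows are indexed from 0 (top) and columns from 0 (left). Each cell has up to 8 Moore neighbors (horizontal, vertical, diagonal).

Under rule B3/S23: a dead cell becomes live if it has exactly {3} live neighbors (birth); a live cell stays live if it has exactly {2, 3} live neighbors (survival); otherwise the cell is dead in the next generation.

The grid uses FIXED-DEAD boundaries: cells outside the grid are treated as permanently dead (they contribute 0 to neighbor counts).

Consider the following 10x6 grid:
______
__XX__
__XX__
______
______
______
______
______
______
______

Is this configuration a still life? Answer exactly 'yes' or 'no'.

Answer: yes

Derivation:
Compute generation 1 and compare to generation 0 (given above):
Generation 1:
______
__XX__
__XX__
______
______
______
______
______
______
______
The grids are IDENTICAL -> still life.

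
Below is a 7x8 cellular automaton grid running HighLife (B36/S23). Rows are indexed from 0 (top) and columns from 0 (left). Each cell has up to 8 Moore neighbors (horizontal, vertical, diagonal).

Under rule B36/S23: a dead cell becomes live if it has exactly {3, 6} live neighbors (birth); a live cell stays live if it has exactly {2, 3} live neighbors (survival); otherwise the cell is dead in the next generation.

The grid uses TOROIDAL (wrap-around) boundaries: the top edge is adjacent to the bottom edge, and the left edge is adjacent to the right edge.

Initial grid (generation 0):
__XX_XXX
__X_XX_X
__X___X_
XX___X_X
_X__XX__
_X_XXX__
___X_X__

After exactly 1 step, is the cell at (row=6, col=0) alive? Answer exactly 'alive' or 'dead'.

Answer: dead

Derivation:
Simulating step by step:
Generation 0 (given above): 24 live cells
Generation 1: 21 live cells
__X_X__X
_XX_X_XX
__XXX___
XXX_XX_X
_X_X____
___X__X_
________

Cell (6,0) at generation 1: 0 -> dead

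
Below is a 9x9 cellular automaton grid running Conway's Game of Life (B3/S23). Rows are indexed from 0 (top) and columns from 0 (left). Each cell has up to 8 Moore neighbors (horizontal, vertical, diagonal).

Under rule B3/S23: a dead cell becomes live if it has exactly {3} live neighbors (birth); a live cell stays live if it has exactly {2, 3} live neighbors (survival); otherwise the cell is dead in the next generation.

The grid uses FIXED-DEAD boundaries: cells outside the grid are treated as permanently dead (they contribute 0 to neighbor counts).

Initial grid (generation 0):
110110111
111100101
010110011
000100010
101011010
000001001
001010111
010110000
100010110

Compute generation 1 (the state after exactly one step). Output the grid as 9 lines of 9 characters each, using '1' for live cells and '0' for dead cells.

Simulating step by step:
Generation 0 (given above): 39 live cells
Generation 1: 34 live cells
(generation 1 grid is the final answer)

Answer: 100111101
000000100
110010101
010001010
000111011
010000001
001010111
011010001
000111000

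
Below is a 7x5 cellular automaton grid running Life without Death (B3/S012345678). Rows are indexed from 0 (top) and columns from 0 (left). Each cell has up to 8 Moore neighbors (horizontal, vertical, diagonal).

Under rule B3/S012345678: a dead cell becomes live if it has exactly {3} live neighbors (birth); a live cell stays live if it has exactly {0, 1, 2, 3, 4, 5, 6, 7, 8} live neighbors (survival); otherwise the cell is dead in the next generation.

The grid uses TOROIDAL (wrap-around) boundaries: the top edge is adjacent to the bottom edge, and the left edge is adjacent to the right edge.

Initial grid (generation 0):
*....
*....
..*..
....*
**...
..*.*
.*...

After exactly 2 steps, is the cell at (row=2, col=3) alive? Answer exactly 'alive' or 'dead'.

Answer: dead

Derivation:
Simulating step by step:
Generation 0 (given above): 9 live cells
Generation 1: 16 live cells
**...
**...
..*..
**..*
**.**
..*.*
**...
Generation 2: 22 live cells
***.*
***..
..*.*
**..*
**.**
..*.*
***.*

Cell (2,3) at generation 2: 0 -> dead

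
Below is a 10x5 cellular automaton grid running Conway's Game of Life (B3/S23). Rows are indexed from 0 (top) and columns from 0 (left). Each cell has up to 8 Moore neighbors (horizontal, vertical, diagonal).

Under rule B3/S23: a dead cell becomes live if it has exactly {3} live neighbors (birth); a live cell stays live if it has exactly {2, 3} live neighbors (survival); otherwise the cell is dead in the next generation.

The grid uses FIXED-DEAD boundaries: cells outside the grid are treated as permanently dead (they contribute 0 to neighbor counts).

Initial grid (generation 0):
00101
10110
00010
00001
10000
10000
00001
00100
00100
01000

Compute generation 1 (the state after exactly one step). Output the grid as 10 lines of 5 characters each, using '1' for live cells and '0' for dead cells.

Answer: 01100
01101
00111
00000
00000
00000
00000
00010
01100
00000

Derivation:
Simulating step by step:
Generation 0 (given above): 13 live cells
Generation 1: 11 live cells
(generation 1 grid is the final answer)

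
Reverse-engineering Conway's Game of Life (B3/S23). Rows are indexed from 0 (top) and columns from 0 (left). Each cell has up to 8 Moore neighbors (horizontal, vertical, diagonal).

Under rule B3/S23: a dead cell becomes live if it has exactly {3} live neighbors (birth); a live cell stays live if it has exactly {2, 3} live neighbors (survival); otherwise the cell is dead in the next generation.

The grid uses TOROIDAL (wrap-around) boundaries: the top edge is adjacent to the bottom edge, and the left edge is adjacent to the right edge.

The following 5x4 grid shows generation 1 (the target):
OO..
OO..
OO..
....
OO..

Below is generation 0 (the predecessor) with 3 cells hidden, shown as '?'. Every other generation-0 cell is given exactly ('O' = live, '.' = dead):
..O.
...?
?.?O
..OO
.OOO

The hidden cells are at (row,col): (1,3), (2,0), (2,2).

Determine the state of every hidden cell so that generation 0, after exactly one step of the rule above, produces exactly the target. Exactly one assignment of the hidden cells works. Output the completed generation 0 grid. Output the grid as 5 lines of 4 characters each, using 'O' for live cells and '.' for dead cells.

Hidden generation-0 cells (in order): (1,3), (2,0), (2,2).
A hidden cell only influences target cells in its own 3x3 neighborhood. Try each of the 2^3 = 8 assignments, step the completed generation 0 forward once under B3/S23, and compare with the target:
  (1,3)=. (2,0)=. (2,2)=. -> step gives (0,0)='.' but target has 'O' -> reject
  (1,3)=. (2,0)=. (2,2)=O -> step gives (0,0)='.' but target has 'O' -> reject
  (1,3)=. (2,0)=O (2,2)=. -> step gives (0,0)='.' but target has 'O' -> reject
  (1,3)=. (2,0)=O (2,2)=O -> step gives (0,0)='.' but target has 'O' -> reject
  (1,3)=O (2,0)=. (2,2)=. -> step gives (1,0)='.' but target has 'O' -> reject
  (1,3)=O (2,0)=. (2,2)=O -> step gives (1,0)='.' but target has 'O' -> reject
  (1,3)=O (2,0)=O (2,2)=. -> step gives (1,1)='.' but target has 'O' -> reject
  (1,3)=O (2,0)=O (2,2)=O -> step reproduces the target at every cell -> ACCEPT
Unique solution: (1,3)=live, (2,0)=live, (2,2)=live.
Check: live-neighbor counts of every cell in the completed generation 0:
3344
3344
3345
5566
3354
Applying B3/S23 to generation 0 with these counts gives:
OO..
OO..
OO..
....
OO..
which matches the target exactly.

Answer: ..O.
...O
O.OO
..OO
.OOO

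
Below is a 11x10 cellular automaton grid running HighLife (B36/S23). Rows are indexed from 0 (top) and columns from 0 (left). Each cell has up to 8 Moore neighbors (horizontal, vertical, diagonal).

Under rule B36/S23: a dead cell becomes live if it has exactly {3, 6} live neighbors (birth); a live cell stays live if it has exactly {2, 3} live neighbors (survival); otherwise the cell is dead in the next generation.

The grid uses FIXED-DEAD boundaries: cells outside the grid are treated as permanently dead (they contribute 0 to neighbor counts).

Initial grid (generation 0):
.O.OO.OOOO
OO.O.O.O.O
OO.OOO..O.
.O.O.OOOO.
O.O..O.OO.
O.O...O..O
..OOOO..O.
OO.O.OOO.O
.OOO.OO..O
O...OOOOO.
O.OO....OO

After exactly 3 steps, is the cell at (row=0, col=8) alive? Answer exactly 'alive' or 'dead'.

Answer: alive

Derivation:
Simulating step by step:
Generation 0 (given above): 63 live cells
Generation 1: 46 live cells
OO.OOOOO.O
..O.....OO
..OO..O..O
...OO....O
O.OOOOO..O
..O...O..O
O.......OO
O......O.O
...OO..O.O
O.........
.O.OOOO.OO
Generation 2: 38 live cells
.OOOOOOO.O
.........O
..O.O....O
.O....O.OO
.OO...O.OO
..O.O.OO.O
.O.....O.O
.......OOO
..........
..O...OO.O
....OO....
Generation 3: 33 live cells
..OOOOO.O.
.O....O..O
.........O
.O.O.O....
.OOO..OO..
..OO.OO.OO
.........O
.......O.O
......O..O
.....OO...
.....OO...

Cell (0,8) at generation 3: 1 -> alive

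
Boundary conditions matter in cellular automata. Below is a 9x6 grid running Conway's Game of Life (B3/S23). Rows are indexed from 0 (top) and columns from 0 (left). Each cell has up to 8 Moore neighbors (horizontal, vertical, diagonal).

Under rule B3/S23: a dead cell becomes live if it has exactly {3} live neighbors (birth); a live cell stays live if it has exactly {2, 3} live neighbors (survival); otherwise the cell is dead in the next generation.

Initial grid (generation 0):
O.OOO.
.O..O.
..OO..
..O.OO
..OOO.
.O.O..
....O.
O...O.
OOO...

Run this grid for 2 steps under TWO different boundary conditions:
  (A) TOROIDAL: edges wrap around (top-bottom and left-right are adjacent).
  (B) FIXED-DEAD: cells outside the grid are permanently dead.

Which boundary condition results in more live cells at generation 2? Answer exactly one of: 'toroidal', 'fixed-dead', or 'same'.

Under TOROIDAL boundary, generation 2:
O...O.
.OOOO.
.OO..O
.O..OO
......
O....O
...OOO
OOO...
O...O.
Population = 22

Under FIXED-DEAD boundary, generation 2:
.OOOO.
O...OO
OOO.OO
OO..OO
......
....O.
...OO.
OOOOO.
OO....
Population = 26

Comparison: toroidal=22, fixed-dead=26 -> fixed-dead

Answer: fixed-dead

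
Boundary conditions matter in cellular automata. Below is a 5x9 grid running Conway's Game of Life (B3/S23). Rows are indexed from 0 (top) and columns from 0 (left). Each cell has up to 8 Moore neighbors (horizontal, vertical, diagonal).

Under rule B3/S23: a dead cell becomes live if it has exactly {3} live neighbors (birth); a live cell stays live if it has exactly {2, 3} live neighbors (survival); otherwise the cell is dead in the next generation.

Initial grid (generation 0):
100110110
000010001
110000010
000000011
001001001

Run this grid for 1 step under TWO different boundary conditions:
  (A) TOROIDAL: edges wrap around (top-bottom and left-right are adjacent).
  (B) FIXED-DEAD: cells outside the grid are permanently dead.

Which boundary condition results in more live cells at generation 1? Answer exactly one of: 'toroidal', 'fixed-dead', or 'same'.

Under TOROIDAL boundary, generation 1:
100110110
010111100
100000010
010000110
100111000
Population = 19

Under FIXED-DEAD boundary, generation 1:
000111010
110111101
000000010
010000111
000000011
Population = 18

Comparison: toroidal=19, fixed-dead=18 -> toroidal

Answer: toroidal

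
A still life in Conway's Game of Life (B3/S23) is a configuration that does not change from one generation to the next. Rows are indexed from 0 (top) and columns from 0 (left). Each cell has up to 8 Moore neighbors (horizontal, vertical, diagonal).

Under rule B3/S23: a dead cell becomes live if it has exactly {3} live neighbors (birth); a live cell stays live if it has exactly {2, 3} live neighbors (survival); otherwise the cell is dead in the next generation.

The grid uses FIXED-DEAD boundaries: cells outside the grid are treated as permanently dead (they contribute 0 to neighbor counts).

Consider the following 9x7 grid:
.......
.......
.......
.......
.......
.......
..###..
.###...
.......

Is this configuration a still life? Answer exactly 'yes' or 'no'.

Answer: no

Derivation:
Compute generation 1 and compare to generation 0 (given above):
Generation 1:
.......
.......
.......
.......
.......
...#...
.#..#..
.#..#..
..#....
Cell (5,3) differs: gen0=0 vs gen1=1 -> NOT a still life.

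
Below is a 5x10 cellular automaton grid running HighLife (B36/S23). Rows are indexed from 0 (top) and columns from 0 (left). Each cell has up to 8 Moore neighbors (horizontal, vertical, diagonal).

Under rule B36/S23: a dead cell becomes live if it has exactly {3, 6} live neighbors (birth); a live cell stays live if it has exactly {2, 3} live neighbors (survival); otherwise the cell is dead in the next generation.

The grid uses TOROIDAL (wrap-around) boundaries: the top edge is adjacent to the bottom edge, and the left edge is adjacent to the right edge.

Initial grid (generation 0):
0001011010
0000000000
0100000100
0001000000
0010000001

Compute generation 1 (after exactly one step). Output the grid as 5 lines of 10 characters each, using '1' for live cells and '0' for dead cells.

Answer: 0000000000
0000001100
0000000000
0010000000
0011100000

Derivation:
Simulating step by step:
Generation 0 (given above): 9 live cells
Generation 1: 6 live cells
(generation 1 grid is the final answer)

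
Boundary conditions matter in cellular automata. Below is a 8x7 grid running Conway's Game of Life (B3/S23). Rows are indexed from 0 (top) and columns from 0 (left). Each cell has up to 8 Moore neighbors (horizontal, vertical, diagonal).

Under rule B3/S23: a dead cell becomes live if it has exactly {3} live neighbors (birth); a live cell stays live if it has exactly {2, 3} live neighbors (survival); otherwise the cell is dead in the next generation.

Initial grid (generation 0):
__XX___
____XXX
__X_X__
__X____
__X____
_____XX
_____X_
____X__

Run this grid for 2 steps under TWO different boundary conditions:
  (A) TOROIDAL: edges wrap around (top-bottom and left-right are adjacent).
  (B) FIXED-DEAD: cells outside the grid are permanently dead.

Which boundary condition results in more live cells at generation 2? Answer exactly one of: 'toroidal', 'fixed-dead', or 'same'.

Under TOROIDAL boundary, generation 2:
__X__X_
____XX_
_XX_XX_
_______
_______
____X_X
___X__X
___X___
Population = 13

Under FIXED-DEAD boundary, generation 2:
___X_X_
_______
_XX_XX_
_______
_______
____X_X
____X_X
_____X_
Population = 11

Comparison: toroidal=13, fixed-dead=11 -> toroidal

Answer: toroidal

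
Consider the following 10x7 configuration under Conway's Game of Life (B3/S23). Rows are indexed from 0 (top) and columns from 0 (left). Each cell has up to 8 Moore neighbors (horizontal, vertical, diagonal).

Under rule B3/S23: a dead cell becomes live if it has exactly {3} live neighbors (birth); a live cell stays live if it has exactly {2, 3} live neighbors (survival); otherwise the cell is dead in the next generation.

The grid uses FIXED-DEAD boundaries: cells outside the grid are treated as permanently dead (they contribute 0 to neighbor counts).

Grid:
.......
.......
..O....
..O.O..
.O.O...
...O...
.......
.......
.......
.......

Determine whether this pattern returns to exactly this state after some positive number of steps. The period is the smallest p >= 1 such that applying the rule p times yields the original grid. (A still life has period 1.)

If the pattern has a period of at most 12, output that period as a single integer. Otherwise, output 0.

Simulating and comparing each generation to the original:
Gen 0 (original, given above): 6 live cells
Gen 1: 6 live cells, differs from original
Gen 2: 6 live cells, MATCHES original -> period = 2

Answer: 2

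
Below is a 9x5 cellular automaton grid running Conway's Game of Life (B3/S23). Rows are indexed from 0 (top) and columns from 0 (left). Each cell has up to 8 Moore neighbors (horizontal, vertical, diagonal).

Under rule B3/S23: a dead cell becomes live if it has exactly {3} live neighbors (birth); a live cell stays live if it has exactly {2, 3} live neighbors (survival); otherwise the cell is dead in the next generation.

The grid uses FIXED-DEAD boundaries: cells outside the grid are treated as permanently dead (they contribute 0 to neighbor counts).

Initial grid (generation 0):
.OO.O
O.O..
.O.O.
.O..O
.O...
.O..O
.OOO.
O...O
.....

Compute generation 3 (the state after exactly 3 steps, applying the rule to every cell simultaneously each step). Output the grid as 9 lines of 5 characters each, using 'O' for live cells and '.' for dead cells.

Simulating step by step:
Generation 0 (given above): 17 live cells
Generation 1: 23 live cells
.OOO.
O....
OO.O.
OO...
OOO..
OO.O.
OOOOO
.OOO.
.....
Generation 2: 10 live cells
.OO..
O..O.
..O..
.....
.....
....O
....O
O...O
..O..
Generation 3: 6 live cells
(generation 3 grid is the final answer)

Answer: .OO..
...O.
.....
.....
.....
.....
...OO
...O.
.....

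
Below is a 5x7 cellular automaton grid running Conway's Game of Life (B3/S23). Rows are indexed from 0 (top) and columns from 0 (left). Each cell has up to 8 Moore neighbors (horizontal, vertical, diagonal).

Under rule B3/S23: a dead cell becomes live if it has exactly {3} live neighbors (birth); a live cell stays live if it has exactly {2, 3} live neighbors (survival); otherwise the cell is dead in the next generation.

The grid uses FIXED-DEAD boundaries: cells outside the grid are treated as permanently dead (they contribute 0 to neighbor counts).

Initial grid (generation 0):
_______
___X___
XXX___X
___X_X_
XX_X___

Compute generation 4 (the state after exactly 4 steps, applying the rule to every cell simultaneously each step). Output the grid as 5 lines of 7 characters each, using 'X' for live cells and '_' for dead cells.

Simulating step by step:
Generation 0 (given above): 10 live cells
Generation 1: 10 live cells
_______
_XX____
_XXXX__
___XX__
__X_X__
Generation 2: 6 live cells
_______
_X_____
_X__X__
_X___X_
____X__
Generation 3: 5 live cells
_______
_______
XXX____
____XX_
_______
Generation 4: 3 live cells
(generation 4 grid is the final answer)

Answer: _______
_X_____
_X_____
_X_____
_______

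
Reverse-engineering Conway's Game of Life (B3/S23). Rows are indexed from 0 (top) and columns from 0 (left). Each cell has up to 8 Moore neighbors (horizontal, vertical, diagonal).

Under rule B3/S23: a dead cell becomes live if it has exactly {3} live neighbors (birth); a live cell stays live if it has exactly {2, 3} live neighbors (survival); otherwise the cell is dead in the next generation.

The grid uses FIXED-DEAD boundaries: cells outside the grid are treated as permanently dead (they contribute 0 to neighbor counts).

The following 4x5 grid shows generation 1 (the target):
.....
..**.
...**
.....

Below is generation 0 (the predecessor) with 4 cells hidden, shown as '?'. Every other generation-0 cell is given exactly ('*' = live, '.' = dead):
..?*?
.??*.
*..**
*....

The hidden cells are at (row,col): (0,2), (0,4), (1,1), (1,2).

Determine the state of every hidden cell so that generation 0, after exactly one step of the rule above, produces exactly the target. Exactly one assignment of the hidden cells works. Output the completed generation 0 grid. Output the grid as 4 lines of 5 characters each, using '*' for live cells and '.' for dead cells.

Hidden generation-0 cells (in order): (0,2), (0,4), (1,1), (1,2).
A hidden cell only influences target cells in its own 3x3 neighborhood. Try each of the 2^4 = 16 assignments, step the completed generation 0 forward once under B3/S23, and compare with the target:
  (0,2)=. (0,4)=. (1,1)=. (1,2)=. -> step reproduces the target at every cell -> ACCEPT
  (0,2)=. (0,4)=. (1,1)=. (1,2)=* -> step gives (0,2)='*' but target has '.' -> reject
  (0,2)=. (0,4)=. (1,1)=* (1,2)=. -> step gives (0,2)='*' but target has '.' -> reject
  (0,2)=. (0,4)=. (1,1)=* (1,2)=* -> step gives (0,3)='*' but target has '.' -> reject
  (0,2)=. (0,4)=* (1,1)=. (1,2)=. -> step gives (0,3)='*' but target has '.' -> reject
  (0,2)=. (0,4)=* (1,1)=. (1,2)=* -> step gives (0,2)='*' but target has '.' -> reject
  (0,2)=. (0,4)=* (1,1)=* (1,2)=. -> step gives (0,2)='*' but target has '.' -> reject
  (0,2)=. (0,4)=* (1,1)=* (1,2)=* -> step gives (0,3)='*' but target has '.' -> reject
  (0,2)=* (0,4)=. (1,1)=. (1,2)=. -> step gives (0,2)='*' but target has '.' -> reject
  (0,2)=* (0,4)=. (1,1)=. (1,2)=* -> step gives (0,2)='*' but target has '.' -> reject
  (0,2)=* (0,4)=. (1,1)=* (1,2)=. -> step gives (0,2)='*' but target has '.' -> reject
  (0,2)=* (0,4)=. (1,1)=* (1,2)=* -> step gives (0,1)='*' but target has '.' -> reject
  (0,2)=* (0,4)=* (1,1)=. (1,2)=. -> step gives (0,2)='*' but target has '.' -> reject
  (0,2)=* (0,4)=* (1,1)=. (1,2)=* -> step gives (0,2)='*' but target has '.' -> reject
  (0,2)=* (0,4)=* (1,1)=* (1,2)=. -> step gives (0,2)='*' but target has '.' -> reject
  (0,2)=* (0,4)=* (1,1)=* (1,2)=* -> step gives (0,1)='*' but target has '.' -> reject
Unique solution: (0,2)=dead, (0,4)=dead, (1,1)=dead, (1,2)=dead.
Check: live-neighbor counts of every cell in the completed generation 0:
00212
11334
12222
12122
Applying B3/S23 to generation 0 with these counts gives:
.....
..**.
...**
.....
which matches the target exactly.

Answer: ...*.
...*.
*..**
*....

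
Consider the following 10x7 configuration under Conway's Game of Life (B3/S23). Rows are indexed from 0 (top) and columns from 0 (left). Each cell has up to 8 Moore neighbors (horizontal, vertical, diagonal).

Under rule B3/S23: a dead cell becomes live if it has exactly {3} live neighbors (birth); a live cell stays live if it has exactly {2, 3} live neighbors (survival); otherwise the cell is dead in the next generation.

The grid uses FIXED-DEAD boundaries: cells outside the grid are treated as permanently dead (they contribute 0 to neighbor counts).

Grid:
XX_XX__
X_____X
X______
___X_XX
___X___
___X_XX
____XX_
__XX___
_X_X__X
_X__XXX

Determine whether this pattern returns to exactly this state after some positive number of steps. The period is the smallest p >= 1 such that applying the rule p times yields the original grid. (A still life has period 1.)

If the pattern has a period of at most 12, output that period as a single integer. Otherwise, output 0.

Simulating and comparing each generation to the original:
Gen 0 (original, given above): 25 live cells
Gen 1: 24 live cells, differs from original
Gen 2: 25 live cells, differs from original
Gen 3: 25 live cells, differs from original
Gen 4: 34 live cells, differs from original
Gen 5: 16 live cells, differs from original
Gen 6: 14 live cells, differs from original
Gen 7: 8 live cells, differs from original
Gen 8: 9 live cells, differs from original
Gen 9: 9 live cells, differs from original
Gen 10: 9 live cells, differs from original
Gen 11: 11 live cells, differs from original
Gen 12: 11 live cells, differs from original
No period found within 12 steps.

Answer: 0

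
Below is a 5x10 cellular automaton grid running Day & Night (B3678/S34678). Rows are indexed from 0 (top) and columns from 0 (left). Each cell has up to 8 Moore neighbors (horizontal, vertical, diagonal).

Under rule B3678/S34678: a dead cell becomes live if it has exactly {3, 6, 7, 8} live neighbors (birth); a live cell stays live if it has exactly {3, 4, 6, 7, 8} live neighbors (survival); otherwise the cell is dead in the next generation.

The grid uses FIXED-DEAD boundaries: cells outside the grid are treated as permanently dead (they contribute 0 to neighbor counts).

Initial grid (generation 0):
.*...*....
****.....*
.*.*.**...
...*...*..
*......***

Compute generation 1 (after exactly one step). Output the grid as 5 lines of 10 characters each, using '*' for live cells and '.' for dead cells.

Answer: **........
**...**...
****......
..*.*..*..
........*.

Derivation:
Simulating step by step:
Generation 0 (given above): 17 live cells
Generation 1: 14 live cells
(generation 1 grid is the final answer)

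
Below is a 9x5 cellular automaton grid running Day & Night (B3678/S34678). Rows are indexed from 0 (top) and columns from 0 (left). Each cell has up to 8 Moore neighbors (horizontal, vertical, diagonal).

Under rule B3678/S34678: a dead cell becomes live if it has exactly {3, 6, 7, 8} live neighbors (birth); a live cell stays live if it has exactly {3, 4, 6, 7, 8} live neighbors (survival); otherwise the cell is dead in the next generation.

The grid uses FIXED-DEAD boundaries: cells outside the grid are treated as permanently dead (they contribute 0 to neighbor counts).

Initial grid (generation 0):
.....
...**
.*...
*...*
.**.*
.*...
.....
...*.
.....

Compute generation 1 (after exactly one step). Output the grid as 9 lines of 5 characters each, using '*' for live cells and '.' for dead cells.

Answer: .....
.....
...**
..**.
**.*.
..*..
.....
.....
.....

Derivation:
Simulating step by step:
Generation 0 (given above): 10 live cells
Generation 1: 8 live cells
(generation 1 grid is the final answer)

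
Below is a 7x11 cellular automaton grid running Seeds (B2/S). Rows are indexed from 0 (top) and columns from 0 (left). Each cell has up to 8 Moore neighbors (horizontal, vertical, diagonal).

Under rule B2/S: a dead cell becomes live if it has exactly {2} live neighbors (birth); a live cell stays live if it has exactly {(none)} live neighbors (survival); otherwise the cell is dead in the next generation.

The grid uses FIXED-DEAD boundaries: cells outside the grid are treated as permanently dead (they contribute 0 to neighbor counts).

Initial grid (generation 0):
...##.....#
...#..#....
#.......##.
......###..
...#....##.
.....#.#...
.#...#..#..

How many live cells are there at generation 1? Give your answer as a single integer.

Simulating step by step:
Generation 0 (given above): 19 live cells
Generation 1: 14 live cells
..#..#.....
..#..#.##.#
.....#.....
..........#
....##.....
..#........
....#..#...
Population at generation 1: 14

Answer: 14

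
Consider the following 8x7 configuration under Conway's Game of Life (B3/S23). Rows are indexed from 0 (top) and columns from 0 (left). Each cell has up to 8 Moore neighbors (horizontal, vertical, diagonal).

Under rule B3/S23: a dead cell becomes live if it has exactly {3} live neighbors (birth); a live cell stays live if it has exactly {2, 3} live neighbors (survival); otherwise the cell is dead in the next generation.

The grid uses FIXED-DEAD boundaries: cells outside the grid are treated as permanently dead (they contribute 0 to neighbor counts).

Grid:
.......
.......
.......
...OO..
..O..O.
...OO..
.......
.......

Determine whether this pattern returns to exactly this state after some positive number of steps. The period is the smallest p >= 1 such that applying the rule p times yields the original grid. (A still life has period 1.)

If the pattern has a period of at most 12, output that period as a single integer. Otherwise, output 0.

Simulating and comparing each generation to the original:
Gen 0 (original, given above): 6 live cells
Gen 1: 6 live cells, MATCHES original -> period = 1

Answer: 1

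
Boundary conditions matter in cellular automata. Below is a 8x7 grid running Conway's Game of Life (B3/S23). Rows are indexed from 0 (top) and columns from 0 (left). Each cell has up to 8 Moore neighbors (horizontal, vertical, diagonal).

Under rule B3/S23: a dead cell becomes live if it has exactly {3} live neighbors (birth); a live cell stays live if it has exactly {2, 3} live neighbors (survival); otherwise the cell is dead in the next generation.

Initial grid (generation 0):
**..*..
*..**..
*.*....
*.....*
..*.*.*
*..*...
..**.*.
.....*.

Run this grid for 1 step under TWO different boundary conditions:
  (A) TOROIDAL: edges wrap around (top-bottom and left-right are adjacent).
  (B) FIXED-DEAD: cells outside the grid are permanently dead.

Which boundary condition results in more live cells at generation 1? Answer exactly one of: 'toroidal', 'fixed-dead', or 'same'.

Answer: toroidal

Derivation:
Under TOROIDAL boundary, generation 1:
**.****
*.***.*
*..*...
*..*.**
.*.*.**
.*...**
..**..*
.***.**
Population = 32

Under FIXED-DEAD boundary, generation 1:
**.**..
*.***..
*..*...
...*.*.
.*.*.*.
.*...*.
..**...
....*..
Population = 20

Comparison: toroidal=32, fixed-dead=20 -> toroidal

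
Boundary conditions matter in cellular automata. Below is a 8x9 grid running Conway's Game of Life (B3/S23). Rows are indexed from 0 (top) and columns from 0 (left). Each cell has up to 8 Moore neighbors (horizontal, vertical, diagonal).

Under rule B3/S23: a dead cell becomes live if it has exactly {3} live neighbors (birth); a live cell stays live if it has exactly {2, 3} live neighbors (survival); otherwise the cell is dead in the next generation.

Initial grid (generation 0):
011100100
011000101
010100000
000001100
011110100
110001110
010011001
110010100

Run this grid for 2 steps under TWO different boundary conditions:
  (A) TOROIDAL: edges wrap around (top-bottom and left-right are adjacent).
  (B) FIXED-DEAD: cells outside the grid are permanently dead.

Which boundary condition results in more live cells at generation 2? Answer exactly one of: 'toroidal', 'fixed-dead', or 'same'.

Answer: toroidal

Derivation:
Under TOROIDAL boundary, generation 2:
000001100
000001011
110001011
000100011
111111111
000010011
000101101
000010110
Population = 32

Under FIXED-DEAD boundary, generation 2:
000000000
111000011
110001010
000100010
101111100
100010000
100100000
010100000
Population = 23

Comparison: toroidal=32, fixed-dead=23 -> toroidal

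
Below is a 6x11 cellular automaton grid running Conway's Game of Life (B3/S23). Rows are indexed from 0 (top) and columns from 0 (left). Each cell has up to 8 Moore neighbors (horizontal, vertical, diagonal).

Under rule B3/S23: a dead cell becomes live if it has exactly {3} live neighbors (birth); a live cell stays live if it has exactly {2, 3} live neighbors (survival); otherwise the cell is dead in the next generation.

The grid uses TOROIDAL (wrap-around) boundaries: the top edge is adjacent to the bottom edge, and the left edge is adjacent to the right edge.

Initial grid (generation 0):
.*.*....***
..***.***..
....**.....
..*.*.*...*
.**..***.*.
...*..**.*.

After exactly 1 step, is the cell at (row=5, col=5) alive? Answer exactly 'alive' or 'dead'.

Answer: alive

Derivation:
Simulating step by step:
Generation 0 (given above): 27 live cells
Generation 1: 21 live cells
.....*....*
..*...***..
..*........
.**.*..*...
.**.*....**
**.***.....

Cell (5,5) at generation 1: 1 -> alive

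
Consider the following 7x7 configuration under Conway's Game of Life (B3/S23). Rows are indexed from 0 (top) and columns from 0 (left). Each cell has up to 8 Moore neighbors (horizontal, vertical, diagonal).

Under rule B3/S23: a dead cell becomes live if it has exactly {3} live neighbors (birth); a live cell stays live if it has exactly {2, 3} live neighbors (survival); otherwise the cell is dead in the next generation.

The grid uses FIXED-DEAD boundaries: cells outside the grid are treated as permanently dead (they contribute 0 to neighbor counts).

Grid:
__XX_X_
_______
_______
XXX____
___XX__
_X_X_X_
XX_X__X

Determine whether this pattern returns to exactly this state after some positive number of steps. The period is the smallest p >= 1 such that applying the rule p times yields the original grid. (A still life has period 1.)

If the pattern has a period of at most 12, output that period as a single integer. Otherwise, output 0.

Answer: 0

Derivation:
Simulating and comparing each generation to the original:
Gen 0 (original, given above): 15 live cells
Gen 1: 14 live cells, differs from original
Gen 2: 12 live cells, differs from original
Gen 3: 18 live cells, differs from original
Gen 4: 7 live cells, differs from original
Gen 5: 2 live cells, differs from original
Gen 6: 0 live cells, differs from original
Gen 7: 0 live cells, differs from original
Gen 8: 0 live cells, differs from original
Gen 9: 0 live cells, differs from original
Gen 10: 0 live cells, differs from original
Gen 11: 0 live cells, differs from original
Gen 12: 0 live cells, differs from original
No period found within 12 steps.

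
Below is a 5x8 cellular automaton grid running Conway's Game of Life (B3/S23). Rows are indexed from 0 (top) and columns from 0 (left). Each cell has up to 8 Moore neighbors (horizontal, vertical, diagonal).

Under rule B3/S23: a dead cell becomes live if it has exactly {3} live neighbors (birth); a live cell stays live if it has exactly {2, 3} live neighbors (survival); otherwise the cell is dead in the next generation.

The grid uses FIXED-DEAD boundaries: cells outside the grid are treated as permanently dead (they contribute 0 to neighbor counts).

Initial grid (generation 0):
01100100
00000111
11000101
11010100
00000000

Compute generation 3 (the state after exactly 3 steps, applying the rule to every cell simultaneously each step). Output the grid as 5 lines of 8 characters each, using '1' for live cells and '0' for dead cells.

Answer: 00000010
00010000
00000000
01100010
01100000

Derivation:
Simulating step by step:
Generation 0 (given above): 14 live cells
Generation 1: 16 live cells
00000100
10101101
11100101
11101010
00000000
Generation 2: 15 live cells
00001110
10111100
00000001
10110110
01000000
Generation 3: 7 live cells
(generation 3 grid is the final answer)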